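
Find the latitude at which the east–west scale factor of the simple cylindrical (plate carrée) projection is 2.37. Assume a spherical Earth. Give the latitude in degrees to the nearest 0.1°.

Plate carrée: h = 1, k = sec φ along parallels.
sec φ = 2.37  ⇒  cos φ = 0.4219  ⇒  φ ≈ 65.0°.

65.0°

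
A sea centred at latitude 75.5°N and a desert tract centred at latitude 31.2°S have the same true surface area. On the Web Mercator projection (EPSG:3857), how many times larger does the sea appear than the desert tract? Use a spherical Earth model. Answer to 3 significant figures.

11.7

Mercator areal scale is sec²φ.
At 75.5°: sec²(75.5°) = 1/0.2504² = 15.95.
At 31.2°: sec²(31.2°) = 1/0.8554² = 1.367.
Ratio = 15.95/1.367 = cos²(31.2°)/cos²(75.5°) ≈ 11.7.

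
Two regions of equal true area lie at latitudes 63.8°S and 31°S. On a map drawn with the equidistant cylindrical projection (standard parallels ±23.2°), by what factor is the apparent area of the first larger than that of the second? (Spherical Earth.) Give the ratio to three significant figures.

With standard parallel φ₀ = 23.2°, the equirectangular projection gives x = Rλ cos φ₀, y = Rφ, so h = 1 and k = cos 23.2° / cos φ.
Areal scale at 63.8°: h·k = 1.000 × 2.082 = 2.082.
Areal scale at 31°: h·k = 1.000 × 1.072 = 1.072.
Ratio = 2.082/1.072 ≈ 1.94.

1.94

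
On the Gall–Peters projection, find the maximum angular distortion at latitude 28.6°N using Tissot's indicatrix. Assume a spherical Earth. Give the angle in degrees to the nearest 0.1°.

Gall–Peters is a cylindrical equal-area projection with standard parallels at ±45°. A cylindrical equal-area projection with standard parallel φ₀ has meridian scale h = cos φ / cos φ₀ and parallel scale k = cos φ₀ / cos φ (so areas are preserved, h·k = 1).
At 28.6°: h = 1.242, k = 0.8054; principal scales a = 1.242, b = 0.8054.
sin(ω/2) = (a − b)/(a + b) = 0.4363/2.047 = 0.2131, so ω = 2 arcsin(0.2131) ≈ 24.6°.

24.6°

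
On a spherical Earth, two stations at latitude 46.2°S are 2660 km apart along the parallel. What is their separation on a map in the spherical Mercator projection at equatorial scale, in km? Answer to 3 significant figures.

Mercator is conformal, so the point scale is isotropic: h = k = sec φ = 1/cos φ.
Along the parallel, k = sec 46.2° = 1/0.6921 = 1.445.
Map distance = 2660 × 1.445 ≈ 3840 km.

3840 km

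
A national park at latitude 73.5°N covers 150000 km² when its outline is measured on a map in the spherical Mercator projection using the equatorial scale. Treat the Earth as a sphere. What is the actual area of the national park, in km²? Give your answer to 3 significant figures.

12100 km²

The Mercator projection is conformal; its linear scale factor is the same in every direction and equals sec φ = 1/cos φ.
Areal scale = k² = sec²φ = 1/cos²(73.5°) = 1/0.2840² = 12.40.
True area = apparent / (areal scale) = 150000 / 12.40 ≈ 12100 km².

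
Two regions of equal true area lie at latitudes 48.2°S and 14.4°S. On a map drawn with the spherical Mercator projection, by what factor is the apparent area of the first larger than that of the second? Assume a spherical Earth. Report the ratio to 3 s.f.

2.11

Mercator areal scale is sec²φ.
At 48.2°: sec²(48.2°) = 1/0.6665² = 2.251.
At 14.4°: sec²(14.4°) = 1/0.9686² = 1.066.
Ratio = 2.251/1.066 = cos²(14.4°)/cos²(48.2°) ≈ 2.11.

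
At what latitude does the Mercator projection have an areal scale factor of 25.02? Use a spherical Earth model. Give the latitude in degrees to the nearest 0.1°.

Mercator areal scale is sec²φ.
sec²φ = 25.02  ⇒  cos²φ = 0.03997  ⇒  cos φ = 0.1999.
φ = arccos(0.1999) ≈ 78.5°.

78.5°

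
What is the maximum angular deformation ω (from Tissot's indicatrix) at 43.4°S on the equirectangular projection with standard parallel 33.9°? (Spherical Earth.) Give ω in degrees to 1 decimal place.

In the equirectangular projection with standard parallel φ₀ = 33.9° (x = Rλ cos φ₀, y = Rφ), meridians are true-scale (h = 1) and the parallel scale is k = cos φ₀ / cos φ.
At 43.4°: h = 1.000, k = 1.142; principal scales a = 1.142, b = 1.000.
sin(ω/2) = (a − b)/(a + b) = 0.1424/2.142 = 0.06645, so ω = 2 arcsin(0.06645) ≈ 7.6°.

7.6°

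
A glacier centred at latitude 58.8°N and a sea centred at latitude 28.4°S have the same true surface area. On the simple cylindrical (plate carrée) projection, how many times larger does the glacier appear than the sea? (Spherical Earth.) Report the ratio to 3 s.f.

1.70

For the equirectangular projection with φ₀ = 0 (plate carrée), h = 1 along meridians and k = sec φ along parallels.
Areal scale at 58.8°: h·k = 1.000 × 1.930 = 1.930.
Areal scale at 28.4°: h·k = 1.000 × 1.137 = 1.137.
Ratio = 1.930/1.137 ≈ 1.70.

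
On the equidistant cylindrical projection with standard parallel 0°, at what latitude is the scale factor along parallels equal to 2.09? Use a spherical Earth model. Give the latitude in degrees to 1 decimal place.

Plate carrée: h = 1, k = sec φ along parallels.
sec φ = 2.09  ⇒  cos φ = 0.4785  ⇒  φ ≈ 61.4°.

61.4°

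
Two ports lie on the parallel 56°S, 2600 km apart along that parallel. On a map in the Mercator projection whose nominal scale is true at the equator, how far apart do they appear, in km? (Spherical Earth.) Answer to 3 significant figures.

4650 km

For Mercator, h = k = sec φ (a conformal cylindrical projection has a single point scale, 1/cos φ).
Along the parallel, k = sec 56° = 1/0.5592 = 1.788.
Map distance = 2600 × 1.788 ≈ 4650 km.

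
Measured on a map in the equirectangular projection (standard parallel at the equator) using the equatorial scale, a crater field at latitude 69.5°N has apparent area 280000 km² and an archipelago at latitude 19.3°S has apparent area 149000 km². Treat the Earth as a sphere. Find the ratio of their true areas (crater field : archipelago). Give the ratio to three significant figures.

0.697

Plate carrée has h = 1 and k = sec φ, giving areal scale sec φ; true area = (apparent area) · cos φ.
True area of crater field: 280000 × cos(69.5°) = 280000 × 0.3502 = 98060 km².
True area of archipelago: 149000 × cos(19.3°) = 149000 × 0.9438 = 140600 km².
Ratio = 98060 / 140600 ≈ 0.697.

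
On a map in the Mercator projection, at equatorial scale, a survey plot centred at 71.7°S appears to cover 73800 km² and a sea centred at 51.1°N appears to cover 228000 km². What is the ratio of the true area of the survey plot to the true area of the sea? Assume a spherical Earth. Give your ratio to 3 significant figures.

On Mercator the areal scale is sec²φ, so true area = apparent × cos²φ.
True area of survey plot: 73800 × cos²(71.7°) = 73800 × 0.09859 = 7276 km².
True area of sea: 228000 × cos²(51.1°) = 228000 × 0.3943 = 89910 km².
Ratio = 7276 / 89910 ≈ 0.0809.

0.0809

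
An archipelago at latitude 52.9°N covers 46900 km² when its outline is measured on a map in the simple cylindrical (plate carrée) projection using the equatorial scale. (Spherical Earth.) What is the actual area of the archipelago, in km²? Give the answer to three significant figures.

In the plate carrée (x = Rλ, y = Rφ), meridians are true-scale (h = 1) and parallels are stretched by k = sec φ.
Areal scale = h·k = 1 × sec φ; at 52.9°, h = 1.000, k = 1.658, so h·k = 1.658.
True area = apparent / (areal scale) = 46900 / 1.658 ≈ 28300 km².

28300 km²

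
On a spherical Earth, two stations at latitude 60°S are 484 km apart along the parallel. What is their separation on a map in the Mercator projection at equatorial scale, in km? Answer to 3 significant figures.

For Mercator, h = k = sec φ (a conformal cylindrical projection has a single point scale, 1/cos φ).
Along the parallel, k = sec 60° = 1/0.5000 = 2.000.
Map distance = 484 × 2.000 ≈ 968 km.

968 km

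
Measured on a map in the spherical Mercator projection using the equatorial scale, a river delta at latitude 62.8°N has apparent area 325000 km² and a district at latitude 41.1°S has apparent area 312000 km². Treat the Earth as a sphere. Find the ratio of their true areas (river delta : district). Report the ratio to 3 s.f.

0.383

On Mercator the areal scale is sec²φ, so true area = apparent × cos²φ.
True area of river delta: 325000 × cos²(62.8°) = 325000 × 0.2089 = 67910 km².
True area of district: 312000 × cos²(41.1°) = 312000 × 0.5679 = 177200 km².
Ratio = 67910 / 177200 ≈ 0.383.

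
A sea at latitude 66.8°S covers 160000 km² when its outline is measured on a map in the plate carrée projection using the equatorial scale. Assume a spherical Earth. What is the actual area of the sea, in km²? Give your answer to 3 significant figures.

Plate carrée maps x = Rλ, y = Rφ. The meridian scale is h = 1 and the parallel scale is k = 1/cos φ = sec φ.
Areal scale = h·k = 1 × sec φ; at 66.8°, h = 1.000, k = 2.538, so h·k = 2.538.
True area = apparent / (areal scale) = 160000 / 2.538 ≈ 63000 km².

63000 km²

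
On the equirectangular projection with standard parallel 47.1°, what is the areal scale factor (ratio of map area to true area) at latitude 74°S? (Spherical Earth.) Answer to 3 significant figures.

2.47

The equidistant cylindrical projection with φ₀ = 47.1° has h = 1 (meridians true) and k = cos φ₀ / cos φ along parallels.
Areal scale = h·k = 1 × cos φ₀ / cos φ; at 74°, h = 1.000, k = 2.470, so h·k = 2.470.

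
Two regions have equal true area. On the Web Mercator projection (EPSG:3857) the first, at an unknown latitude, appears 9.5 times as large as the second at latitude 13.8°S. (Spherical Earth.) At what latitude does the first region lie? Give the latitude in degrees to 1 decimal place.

71.6°

For equal true areas on Mercator, apparent areas scale as sec²φ, so the ratio is cos²φ₂ / cos²φ₁.
cos²φ₂ / cos²φ₁ = 9.5  ⇒  cos φ₁ = cos 13.8° / √9.5 = 0.9711/3.082 = 0.3151.
φ₁ = arccos(0.3151) ≈ 71.6°.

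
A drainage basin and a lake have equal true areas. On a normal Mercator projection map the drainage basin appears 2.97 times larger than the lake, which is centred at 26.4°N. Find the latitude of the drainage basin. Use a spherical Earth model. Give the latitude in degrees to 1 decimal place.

On Mercator, (apparent₁)/(apparent₂) = sec²φ₁ / sec²φ₂ when true areas are equal.
cos²φ₂ / cos²φ₁ = 2.97  ⇒  cos φ₁ = cos 26.4° / √2.97 = 0.8957/1.723 = 0.5197.
φ₁ = arccos(0.5197) ≈ 58.7°.

58.7°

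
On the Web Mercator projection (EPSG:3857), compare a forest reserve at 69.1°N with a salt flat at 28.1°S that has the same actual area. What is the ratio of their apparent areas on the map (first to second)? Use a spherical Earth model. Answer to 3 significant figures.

Mercator is conformal with k = sec φ, so areal scale = k² = sec²φ.
At 69.1°: sec²(69.1°) = 1/0.3567² = 7.858.
At 28.1°: sec²(28.1°) = 1/0.8821² = 1.285.
Ratio = 7.858/1.285 = cos²(28.1°)/cos²(69.1°) ≈ 6.11.

6.11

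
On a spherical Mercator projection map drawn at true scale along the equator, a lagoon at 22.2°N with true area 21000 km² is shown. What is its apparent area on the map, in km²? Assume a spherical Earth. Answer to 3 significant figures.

24500 km²

For Mercator, h = k = sec φ (a conformal cylindrical projection has a single point scale, 1/cos φ).
Areal scale = k² = sec²φ = 1/cos²(22.2°) = 1/0.9259² = 1.167.
Apparent area = 21000 × 1.167 ≈ 24500 km².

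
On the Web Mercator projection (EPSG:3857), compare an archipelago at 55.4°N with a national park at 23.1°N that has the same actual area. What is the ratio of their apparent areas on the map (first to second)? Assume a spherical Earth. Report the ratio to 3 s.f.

On Mercator, area is exaggerated by sec²φ = 1/cos²φ.
At 55.4°: sec²(55.4°) = 1/0.5678² = 3.101.
At 23.1°: sec²(23.1°) = 1/0.9198² = 1.182.
Ratio = 3.101/1.182 = cos²(23.1°)/cos²(55.4°) ≈ 2.62.

2.62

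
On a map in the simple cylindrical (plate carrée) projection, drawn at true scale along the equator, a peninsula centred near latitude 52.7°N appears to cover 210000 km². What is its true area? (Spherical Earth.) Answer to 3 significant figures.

For the equirectangular projection with φ₀ = 0 (plate carrée), h = 1 along meridians and k = sec φ along parallels.
Areal scale = h·k = 1 × sec φ; at 52.7°, h = 1.000, k = 1.650, so h·k = 1.650.
True area = apparent / (areal scale) = 210000 / 1.650 ≈ 127000 km².

127000 km²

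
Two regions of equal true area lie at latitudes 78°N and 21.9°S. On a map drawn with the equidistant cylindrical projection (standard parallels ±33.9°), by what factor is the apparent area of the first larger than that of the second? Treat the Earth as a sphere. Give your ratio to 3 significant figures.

In the equirectangular projection with standard parallel φ₀ = 33.9° (x = Rλ cos φ₀, y = Rφ), meridians are true-scale (h = 1) and the parallel scale is k = cos φ₀ / cos φ.
Areal scale at 78°: h·k = 1.000 × 3.992 = 3.992.
Areal scale at 21.9°: h·k = 1.000 × 0.8946 = 0.8946.
Ratio = 3.992/0.8946 ≈ 4.46.

4.46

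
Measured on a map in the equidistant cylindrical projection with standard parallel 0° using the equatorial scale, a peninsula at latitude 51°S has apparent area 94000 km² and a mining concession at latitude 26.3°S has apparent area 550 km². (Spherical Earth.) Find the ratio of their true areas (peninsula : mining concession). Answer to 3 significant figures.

120

Plate carrée has h = 1 and k = sec φ, giving areal scale sec φ; true area = (apparent area) · cos φ.
True area of peninsula: 94000 × cos(51°) = 94000 × 0.6293 = 59160 km².
True area of mining concession: 550 × cos(26.3°) = 550 × 0.8965 = 493.1 km².
Ratio = 59160 / 493.1 ≈ 120.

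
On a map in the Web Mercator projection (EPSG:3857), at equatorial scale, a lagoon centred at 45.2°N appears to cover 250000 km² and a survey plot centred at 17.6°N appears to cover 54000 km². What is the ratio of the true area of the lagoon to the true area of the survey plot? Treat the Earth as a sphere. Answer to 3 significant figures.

2.53

On Mercator the areal scale is sec²φ, so true area = apparent × cos²φ.
True area of lagoon: 250000 × cos²(45.2°) = 250000 × 0.4965 = 124100 km².
True area of survey plot: 54000 × cos²(17.6°) = 54000 × 0.9086 = 49060 km².
Ratio = 124100 / 49060 ≈ 2.53.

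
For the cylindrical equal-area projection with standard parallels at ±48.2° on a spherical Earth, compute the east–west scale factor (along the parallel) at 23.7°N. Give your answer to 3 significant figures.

0.728

For cylindrical equal-area with standard parallel φ₀, h = cos φ / cos φ₀ and k = cos φ₀ / cos φ, so h·k = 1.
k = cos 48.2° / cos 23.7° = 0.6665/0.9157 = 0.7279.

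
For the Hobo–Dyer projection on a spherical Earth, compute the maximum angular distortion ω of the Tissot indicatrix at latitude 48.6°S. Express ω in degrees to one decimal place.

The Hobo–Dyer projection is cylindrical equal-area with φ₀ = 37.5°. A cylindrical equal-area projection with standard parallel φ₀ has meridian scale h = cos φ / cos φ₀ and parallel scale k = cos φ₀ / cos φ (so areas are preserved, h·k = 1).
At 48.6°: h = 0.8336, k = 1.200; principal scales a = 1.200, b = 0.8336.
sin(ω/2) = (a − b)/(a + b) = 0.3661/2.033 = 0.1801, so ω = 2 arcsin(0.1801) ≈ 20.7°.

20.7°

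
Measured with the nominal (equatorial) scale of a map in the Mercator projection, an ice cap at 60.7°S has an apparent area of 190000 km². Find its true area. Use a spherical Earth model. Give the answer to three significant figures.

The Mercator projection is conformal; its linear scale factor is the same in every direction and equals sec φ = 1/cos φ.
Areal scale = k² = sec²φ = 1/cos²(60.7°) = 1/0.4894² = 4.175.
True area = apparent / (areal scale) = 190000 / 4.175 ≈ 45500 km².

45500 km²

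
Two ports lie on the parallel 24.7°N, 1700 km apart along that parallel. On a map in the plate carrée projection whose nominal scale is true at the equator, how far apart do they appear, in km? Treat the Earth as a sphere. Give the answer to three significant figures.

For the equirectangular projection with φ₀ = 0 (plate carrée), h = 1 along meridians and k = sec φ along parallels.
Along the parallel, k = sec 24.7° = 1/0.9085 = 1.101.
Map distance = 1700 × 1.101 ≈ 1870 km.

1870 km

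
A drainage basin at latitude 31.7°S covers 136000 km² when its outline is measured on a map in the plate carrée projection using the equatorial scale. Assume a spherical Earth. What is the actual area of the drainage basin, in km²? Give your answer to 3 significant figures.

Plate carrée maps x = Rλ, y = Rφ. The meridian scale is h = 1 and the parallel scale is k = 1/cos φ = sec φ.
Areal scale = h·k = 1 × sec φ; at 31.7°, h = 1.000, k = 1.175, so h·k = 1.175.
True area = apparent / (areal scale) = 136000 / 1.175 ≈ 116000 km².

116000 km²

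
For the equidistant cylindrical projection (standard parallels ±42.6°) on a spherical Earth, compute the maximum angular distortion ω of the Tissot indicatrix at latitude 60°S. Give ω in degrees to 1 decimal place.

In the equirectangular projection with standard parallel φ₀ = 42.6° (x = Rλ cos φ₀, y = Rφ), meridians are true-scale (h = 1) and the parallel scale is k = cos φ₀ / cos φ.
At 60°: h = 1.000, k = 1.472; principal scales a = 1.472, b = 1.000.
sin(ω/2) = (a − b)/(a + b) = 0.4722/2.472 = 0.1910, so ω = 2 arcsin(0.1910) ≈ 22.0°.

22.0°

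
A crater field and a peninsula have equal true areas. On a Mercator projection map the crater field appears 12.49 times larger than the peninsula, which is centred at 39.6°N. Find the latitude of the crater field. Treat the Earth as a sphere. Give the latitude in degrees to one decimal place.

77.4°

For equal true areas on Mercator, apparent areas scale as sec²φ, so the ratio is cos²φ₂ / cos²φ₁.
cos²φ₂ / cos²φ₁ = 12.49  ⇒  cos φ₁ = cos 39.6° / √12.49 = 0.7705/3.534 = 0.2180.
φ₁ = arccos(0.2180) ≈ 77.4°.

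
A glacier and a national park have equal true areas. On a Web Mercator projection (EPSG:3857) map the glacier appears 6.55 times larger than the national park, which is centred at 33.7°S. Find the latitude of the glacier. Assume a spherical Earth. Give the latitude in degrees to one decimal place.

On Mercator, (apparent₁)/(apparent₂) = sec²φ₁ / sec²φ₂ when true areas are equal.
cos²φ₂ / cos²φ₁ = 6.55  ⇒  cos φ₁ = cos 33.7° / √6.55 = 0.8320/2.559 = 0.3251.
φ₁ = arccos(0.3251) ≈ 71.0°.

71.0°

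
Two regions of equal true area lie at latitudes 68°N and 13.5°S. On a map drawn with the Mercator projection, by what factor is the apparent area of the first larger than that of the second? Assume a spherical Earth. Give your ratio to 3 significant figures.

6.74

Mercator is conformal with k = sec φ, so areal scale = k² = sec²φ.
At 68°: sec²(68°) = 1/0.3746² = 7.126.
At 13.5°: sec²(13.5°) = 1/0.9724² = 1.058.
Ratio = 7.126/1.058 = cos²(13.5°)/cos²(68°) ≈ 6.74.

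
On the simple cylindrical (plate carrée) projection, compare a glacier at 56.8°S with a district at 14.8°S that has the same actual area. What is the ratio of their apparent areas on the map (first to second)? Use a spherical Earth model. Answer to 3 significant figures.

1.77

For the equirectangular projection with φ₀ = 0 (plate carrée), h = 1 along meridians and k = sec φ along parallels.
Areal scale at 56.8°: h·k = 1.000 × 1.826 = 1.826.
Areal scale at 14.8°: h·k = 1.000 × 1.034 = 1.034.
Ratio = 1.826/1.034 ≈ 1.77.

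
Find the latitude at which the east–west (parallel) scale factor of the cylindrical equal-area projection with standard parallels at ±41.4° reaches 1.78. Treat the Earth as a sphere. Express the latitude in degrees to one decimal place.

For cylindrical equal-area with standard parallel φ₀, h = cos φ / cos φ₀ and k = cos φ₀ / cos φ, so h·k = 1.
k = cos φ₀ / cos φ = 1.78  ⇒  cos φ = cos 41.4° / 1.78 = 0.4214.
φ = arccos(0.4214) ≈ 65.1°.

65.1°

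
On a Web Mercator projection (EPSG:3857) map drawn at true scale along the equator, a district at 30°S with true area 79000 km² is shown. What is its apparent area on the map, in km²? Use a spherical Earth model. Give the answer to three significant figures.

For Mercator, h = k = sec φ (a conformal cylindrical projection has a single point scale, 1/cos φ).
Areal scale = k² = sec²φ = 1/cos²(30°) = 1/0.8660² = 1.333.
Apparent area = 79000 × 1.333 ≈ 105000 km².

105000 km²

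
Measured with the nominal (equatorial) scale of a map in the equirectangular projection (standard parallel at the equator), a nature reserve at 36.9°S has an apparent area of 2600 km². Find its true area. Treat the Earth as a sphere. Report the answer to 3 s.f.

In the plate carrée (x = Rλ, y = Rφ), meridians are true-scale (h = 1) and parallels are stretched by k = sec φ.
Areal scale = h·k = 1 × sec φ; at 36.9°, h = 1.000, k = 1.250, so h·k = 1.250.
True area = apparent / (areal scale) = 2600 / 1.250 ≈ 2080 km².

2080 km²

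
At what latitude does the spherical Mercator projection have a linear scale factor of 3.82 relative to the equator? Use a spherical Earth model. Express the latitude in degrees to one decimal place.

74.8°

Mercator scale is k = sec φ = 1/cos φ.
1/cos φ = 3.82  ⇒  cos φ = 0.2618  ⇒  φ = arccos(0.2618) ≈ 74.8°.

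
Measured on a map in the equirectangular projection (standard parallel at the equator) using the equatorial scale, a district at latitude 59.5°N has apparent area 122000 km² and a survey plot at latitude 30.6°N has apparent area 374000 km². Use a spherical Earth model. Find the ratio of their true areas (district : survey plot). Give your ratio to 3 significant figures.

Plate carrée has h = 1 and k = sec φ, giving areal scale sec φ; true area = (apparent area) · cos φ.
True area of district: 122000 × cos(59.5°) = 122000 × 0.5075 = 61920 km².
True area of survey plot: 374000 × cos(30.6°) = 374000 × 0.8607 = 321900 km².
Ratio = 61920 / 321900 ≈ 0.192.

0.192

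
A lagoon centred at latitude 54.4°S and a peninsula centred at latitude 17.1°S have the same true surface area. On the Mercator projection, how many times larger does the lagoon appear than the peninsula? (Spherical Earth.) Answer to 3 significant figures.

On Mercator, area is exaggerated by sec²φ = 1/cos²φ.
At 54.4°: sec²(54.4°) = 1/0.5821² = 2.951.
At 17.1°: sec²(17.1°) = 1/0.9558² = 1.095.
Ratio = 2.951/1.095 = cos²(17.1°)/cos²(54.4°) ≈ 2.70.

2.70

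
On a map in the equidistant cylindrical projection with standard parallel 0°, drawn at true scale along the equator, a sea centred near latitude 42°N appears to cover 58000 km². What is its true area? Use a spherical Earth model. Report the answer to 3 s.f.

43100 km²

In the plate carrée (x = Rλ, y = Rφ), meridians are true-scale (h = 1) and parallels are stretched by k = sec φ.
Areal scale = h·k = 1 × sec φ; at 42°, h = 1.000, k = 1.346, so h·k = 1.346.
True area = apparent / (areal scale) = 58000 / 1.346 ≈ 43100 km².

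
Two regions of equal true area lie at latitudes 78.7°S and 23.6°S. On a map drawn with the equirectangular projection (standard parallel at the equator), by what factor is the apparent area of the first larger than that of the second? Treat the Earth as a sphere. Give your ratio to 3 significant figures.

4.68

For the equirectangular projection with φ₀ = 0 (plate carrée), h = 1 along meridians and k = sec φ along parallels.
Areal scale at 78.7°: h·k = 1.000 × 5.103 = 5.103.
Areal scale at 23.6°: h·k = 1.000 × 1.091 = 1.091.
Ratio = 5.103/1.091 ≈ 4.68.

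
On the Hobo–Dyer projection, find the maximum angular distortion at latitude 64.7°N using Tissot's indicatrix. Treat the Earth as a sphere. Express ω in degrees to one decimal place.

The Hobo–Dyer projection is cylindrical equal-area with φ₀ = 37.5°. For cylindrical equal-area with standard parallel φ₀, h = cos φ / cos φ₀ and k = cos φ₀ / cos φ, so h·k = 1.
At 64.7°: h = 0.5387, k = 1.856; principal scales a = 1.856, b = 0.5387.
sin(ω/2) = (a − b)/(a + b) = 1.318/2.395 = 0.5502, so ω = 2 arcsin(0.5502) ≈ 66.8°.

66.8°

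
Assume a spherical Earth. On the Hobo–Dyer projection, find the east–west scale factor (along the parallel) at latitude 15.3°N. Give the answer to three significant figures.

Hobo–Dyer is a cylindrical equal-area projection with standard parallels at ±37.5°. Cylindrical equal-area (φ₀ = 37.5°): h = cos φ / cos 37.5° along meridians, k = cos 37.5° / cos φ along parallels; h·k = 1.
k = cos 37.5° / cos 15.3° = 0.7934/0.9646 = 0.8225.

0.823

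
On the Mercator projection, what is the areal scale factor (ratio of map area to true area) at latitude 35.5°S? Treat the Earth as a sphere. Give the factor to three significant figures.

Mercator is conformal, so the point scale is isotropic: h = k = sec φ = 1/cos φ.
Areal scale = k² = sec²φ = 1/cos²(35.5°) = 1/0.8141² = 1.509.

1.51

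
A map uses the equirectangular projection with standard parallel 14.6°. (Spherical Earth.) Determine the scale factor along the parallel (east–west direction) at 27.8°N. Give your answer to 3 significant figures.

The equidistant cylindrical projection with φ₀ = 14.6° has h = 1 (meridians true) and k = cos φ₀ / cos φ along parallels.
k = cos 14.6° / cos 27.8° = 0.9677/0.8846 = 1.094.

1.09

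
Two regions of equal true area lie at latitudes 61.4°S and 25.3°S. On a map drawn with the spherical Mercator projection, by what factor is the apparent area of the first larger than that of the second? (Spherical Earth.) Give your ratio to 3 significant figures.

3.57

Mercator areal scale is sec²φ.
At 61.4°: sec²(61.4°) = 1/0.4787² = 4.364.
At 25.3°: sec²(25.3°) = 1/0.9041² = 1.223.
Ratio = 4.364/1.223 = cos²(25.3°)/cos²(61.4°) ≈ 3.57.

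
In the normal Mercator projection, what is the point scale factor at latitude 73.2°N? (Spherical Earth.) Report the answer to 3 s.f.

Mercator is conformal, so the point scale is isotropic: h = k = sec φ = 1/cos φ.
k = 1/cos 73.2° = 1/0.2890 = 3.460.

3.46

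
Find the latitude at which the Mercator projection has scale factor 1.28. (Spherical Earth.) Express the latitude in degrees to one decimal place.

Mercator scale is k = sec φ = 1/cos φ.
1/cos φ = 1.28  ⇒  cos φ = 0.7812  ⇒  φ = arccos(0.7812) ≈ 38.6°.

38.6°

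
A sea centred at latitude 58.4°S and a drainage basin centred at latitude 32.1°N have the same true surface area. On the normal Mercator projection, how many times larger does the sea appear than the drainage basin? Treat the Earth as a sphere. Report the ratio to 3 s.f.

Mercator is conformal with k = sec φ, so areal scale = k² = sec²φ.
At 58.4°: sec²(58.4°) = 1/0.5240² = 3.642.
At 32.1°: sec²(32.1°) = 1/0.8471² = 1.394.
Ratio = 3.642/1.394 = cos²(32.1°)/cos²(58.4°) ≈ 2.61.

2.61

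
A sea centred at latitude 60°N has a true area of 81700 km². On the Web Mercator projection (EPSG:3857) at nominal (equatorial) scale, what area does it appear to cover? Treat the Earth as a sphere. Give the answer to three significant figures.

327000 km²

For Mercator, h = k = sec φ (a conformal cylindrical projection has a single point scale, 1/cos φ).
Areal scale = k² = sec²φ = 1/cos²(60°) = 1/0.5000² = 4.000.
Apparent area = 81700 × 4.000 ≈ 327000 km².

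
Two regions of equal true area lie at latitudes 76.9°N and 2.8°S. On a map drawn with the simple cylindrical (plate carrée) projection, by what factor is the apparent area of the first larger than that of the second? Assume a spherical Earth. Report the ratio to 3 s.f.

Plate carrée maps x = Rλ, y = Rφ. The meridian scale is h = 1 and the parallel scale is k = 1/cos φ = sec φ.
Areal scale at 76.9°: h·k = 1.000 × 4.412 = 4.412.
Areal scale at 2.8°: h·k = 1.000 × 1.001 = 1.001.
Ratio = 4.412/1.001 ≈ 4.41.

4.41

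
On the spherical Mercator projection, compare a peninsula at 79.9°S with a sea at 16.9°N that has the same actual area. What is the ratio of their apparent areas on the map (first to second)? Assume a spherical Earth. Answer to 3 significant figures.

29.8

Mercator areal scale is sec²φ.
At 79.9°: sec²(79.9°) = 1/0.1754² = 32.52.
At 16.9°: sec²(16.9°) = 1/0.9568² = 1.092.
Ratio = 32.52/1.092 = cos²(16.9°)/cos²(79.9°) ≈ 29.8.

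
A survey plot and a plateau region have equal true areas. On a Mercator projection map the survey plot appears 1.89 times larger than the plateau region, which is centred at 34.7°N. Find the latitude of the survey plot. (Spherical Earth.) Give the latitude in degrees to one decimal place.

Mercator areal scale is sec²φ, so apparent-area ratio = sec²φ₁ / sec²φ₂ = cos²φ₂ / cos²φ₁.
cos²φ₂ / cos²φ₁ = 1.89  ⇒  cos φ₁ = cos 34.7° / √1.89 = 0.8221/1.375 = 0.5980.
φ₁ = arccos(0.5980) ≈ 53.3°.

53.3°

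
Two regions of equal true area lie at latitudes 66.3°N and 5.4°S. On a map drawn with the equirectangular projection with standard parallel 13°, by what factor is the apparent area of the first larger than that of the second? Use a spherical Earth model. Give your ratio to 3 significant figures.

2.48

In the equirectangular projection with standard parallel φ₀ = 13° (x = Rλ cos φ₀, y = Rφ), meridians are true-scale (h = 1) and the parallel scale is k = cos φ₀ / cos φ.
Areal scale at 66.3°: h·k = 1.000 × 2.424 = 2.424.
Areal scale at 5.4°: h·k = 1.000 × 0.9787 = 0.9787.
Ratio = 2.424/0.9787 ≈ 2.48.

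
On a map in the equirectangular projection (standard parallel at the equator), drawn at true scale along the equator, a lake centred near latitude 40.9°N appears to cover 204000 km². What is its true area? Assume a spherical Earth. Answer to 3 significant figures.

154000 km²

Plate carrée maps x = Rλ, y = Rφ. The meridian scale is h = 1 and the parallel scale is k = 1/cos φ = sec φ.
Areal scale = h·k = 1 × sec φ; at 40.9°, h = 1.000, k = 1.323, so h·k = 1.323.
True area = apparent / (areal scale) = 204000 / 1.323 ≈ 154000 km².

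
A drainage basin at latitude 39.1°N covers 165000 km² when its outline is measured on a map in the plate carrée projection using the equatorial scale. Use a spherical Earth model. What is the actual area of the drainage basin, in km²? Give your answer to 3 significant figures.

128000 km²

Plate carrée maps x = Rλ, y = Rφ. The meridian scale is h = 1 and the parallel scale is k = 1/cos φ = sec φ.
Areal scale = h·k = 1 × sec φ; at 39.1°, h = 1.000, k = 1.289, so h·k = 1.289.
True area = apparent / (areal scale) = 165000 / 1.289 ≈ 128000 km².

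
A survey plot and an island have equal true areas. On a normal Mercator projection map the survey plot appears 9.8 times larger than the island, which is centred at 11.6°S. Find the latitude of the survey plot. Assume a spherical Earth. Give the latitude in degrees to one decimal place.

For equal true areas on Mercator, apparent areas scale as sec²φ, so the ratio is cos²φ₂ / cos²φ₁.
cos²φ₂ / cos²φ₁ = 9.8  ⇒  cos φ₁ = cos 11.6° / √9.8 = 0.9796/3.130 = 0.3129.
φ₁ = arccos(0.3129) ≈ 71.8°.

71.8°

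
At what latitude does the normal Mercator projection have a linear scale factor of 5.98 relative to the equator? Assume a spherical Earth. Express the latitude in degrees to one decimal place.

80.4°

Mercator scale is k = sec φ = 1/cos φ.
1/cos φ = 5.98  ⇒  cos φ = 0.1672  ⇒  φ = arccos(0.1672) ≈ 80.4°.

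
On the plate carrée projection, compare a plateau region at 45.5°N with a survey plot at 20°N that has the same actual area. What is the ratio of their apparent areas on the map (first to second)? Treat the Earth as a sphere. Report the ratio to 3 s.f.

1.34

For the equirectangular projection with φ₀ = 0 (plate carrée), h = 1 along meridians and k = sec φ along parallels.
Areal scale at 45.5°: h·k = 1.000 × 1.427 = 1.427.
Areal scale at 20°: h·k = 1.000 × 1.064 = 1.064.
Ratio = 1.427/1.064 ≈ 1.34.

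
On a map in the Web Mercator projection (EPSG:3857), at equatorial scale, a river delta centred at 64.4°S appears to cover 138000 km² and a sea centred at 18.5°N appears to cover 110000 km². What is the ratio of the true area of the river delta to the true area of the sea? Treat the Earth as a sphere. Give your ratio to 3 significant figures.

0.260

Mercator's areal exaggeration is sec²φ; hence true area = (apparent area) · cos²φ.
True area of river delta: 138000 × cos²(64.4°) = 138000 × 0.1867 = 25760 km².
True area of sea: 110000 × cos²(18.5°) = 110000 × 0.8993 = 98920 km².
Ratio = 25760 / 98920 ≈ 0.260.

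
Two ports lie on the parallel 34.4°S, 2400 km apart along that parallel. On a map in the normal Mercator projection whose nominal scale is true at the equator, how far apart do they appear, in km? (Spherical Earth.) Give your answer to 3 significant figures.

2910 km

For Mercator, h = k = sec φ (a conformal cylindrical projection has a single point scale, 1/cos φ).
Along the parallel, k = sec 34.4° = 1/0.8251 = 1.212.
Map distance = 2400 × 1.212 ≈ 2910 km.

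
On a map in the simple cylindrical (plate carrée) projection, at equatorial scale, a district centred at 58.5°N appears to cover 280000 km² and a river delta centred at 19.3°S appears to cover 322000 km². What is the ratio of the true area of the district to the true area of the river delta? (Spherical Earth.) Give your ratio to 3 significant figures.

0.481

On the plate carrée, areal scale = h·k = 1 × sec φ, so true area = apparent × cos φ.
True area of district: 280000 × cos(58.5°) = 280000 × 0.5225 = 146300 km².
True area of river delta: 322000 × cos(19.3°) = 322000 × 0.9438 = 303900 km².
Ratio = 146300 / 303900 ≈ 0.481.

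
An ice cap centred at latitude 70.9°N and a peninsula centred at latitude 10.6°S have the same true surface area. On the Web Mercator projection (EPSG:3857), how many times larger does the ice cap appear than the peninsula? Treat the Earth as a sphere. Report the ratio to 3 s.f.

9.02

Mercator is conformal with k = sec φ, so areal scale = k² = sec²φ.
At 70.9°: sec²(70.9°) = 1/0.3272² = 9.340.
At 10.6°: sec²(10.6°) = 1/0.9829² = 1.035.
Ratio = 9.340/1.035 = cos²(10.6°)/cos²(70.9°) ≈ 9.02.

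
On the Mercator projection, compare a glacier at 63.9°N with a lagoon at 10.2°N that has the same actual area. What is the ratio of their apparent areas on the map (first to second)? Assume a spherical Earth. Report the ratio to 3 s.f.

5.00

Mercator areal scale is sec²φ.
At 63.9°: sec²(63.9°) = 1/0.4399² = 5.167.
At 10.2°: sec²(10.2°) = 1/0.9842² = 1.032.
Ratio = 5.167/1.032 = cos²(10.2°)/cos²(63.9°) ≈ 5.00.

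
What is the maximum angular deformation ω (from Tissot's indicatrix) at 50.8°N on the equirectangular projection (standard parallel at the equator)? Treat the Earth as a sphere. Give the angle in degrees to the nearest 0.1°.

For the equirectangular projection with φ₀ = 0 (plate carrée), h = 1 along meridians and k = sec φ along parallels.
At 50.8°: h = 1.000, k = 1.582; principal scales a = 1.582, b = 1.000.
sin(ω/2) = (a − b)/(a + b) = 0.5822/2.582 = 0.2255, so ω = 2 arcsin(0.2255) ≈ 26.1°.

26.1°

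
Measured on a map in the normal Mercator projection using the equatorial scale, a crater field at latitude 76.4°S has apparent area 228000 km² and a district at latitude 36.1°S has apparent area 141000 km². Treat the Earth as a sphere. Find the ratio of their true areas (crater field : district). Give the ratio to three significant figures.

0.137

On Mercator the areal scale is sec²φ, so true area = apparent × cos²φ.
True area of crater field: 228000 × cos²(76.4°) = 228000 × 0.05529 = 12610 km².
True area of district: 141000 × cos²(36.1°) = 141000 × 0.6528 = 92050 km².
Ratio = 12610 / 92050 ≈ 0.137.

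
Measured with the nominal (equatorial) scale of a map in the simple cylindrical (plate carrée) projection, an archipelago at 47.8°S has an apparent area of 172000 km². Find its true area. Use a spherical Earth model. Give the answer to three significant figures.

116000 km²

Plate carrée maps x = Rλ, y = Rφ. The meridian scale is h = 1 and the parallel scale is k = 1/cos φ = sec φ.
Areal scale = h·k = 1 × sec φ; at 47.8°, h = 1.000, k = 1.489, so h·k = 1.489.
True area = apparent / (areal scale) = 172000 / 1.489 ≈ 116000 km².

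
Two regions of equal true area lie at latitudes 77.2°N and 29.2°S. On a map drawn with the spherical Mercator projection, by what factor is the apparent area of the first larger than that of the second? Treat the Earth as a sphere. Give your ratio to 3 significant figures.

15.5

On Mercator, area is exaggerated by sec²φ = 1/cos²φ.
At 77.2°: sec²(77.2°) = 1/0.2215² = 20.37.
At 29.2°: sec²(29.2°) = 1/0.8729² = 1.312.
Ratio = 20.37/1.312 = cos²(29.2°)/cos²(77.2°) ≈ 15.5.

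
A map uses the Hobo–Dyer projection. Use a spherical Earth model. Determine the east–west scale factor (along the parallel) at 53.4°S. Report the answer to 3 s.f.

Hobo–Dyer is a cylindrical equal-area projection with standard parallels at ±37.5°. A cylindrical equal-area projection with standard parallel φ₀ has meridian scale h = cos φ / cos φ₀ and parallel scale k = cos φ₀ / cos φ (so areas are preserved, h·k = 1).
k = cos 37.5° / cos 53.4° = 0.7934/0.5962 = 1.331.

1.33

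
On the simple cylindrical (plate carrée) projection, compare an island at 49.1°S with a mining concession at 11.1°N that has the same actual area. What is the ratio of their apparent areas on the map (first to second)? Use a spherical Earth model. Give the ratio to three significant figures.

Plate carrée maps x = Rλ, y = Rφ. The meridian scale is h = 1 and the parallel scale is k = 1/cos φ = sec φ.
Areal scale at 49.1°: h·k = 1.000 × 1.527 = 1.527.
Areal scale at 11.1°: h·k = 1.000 × 1.019 = 1.019.
Ratio = 1.527/1.019 ≈ 1.50.

1.50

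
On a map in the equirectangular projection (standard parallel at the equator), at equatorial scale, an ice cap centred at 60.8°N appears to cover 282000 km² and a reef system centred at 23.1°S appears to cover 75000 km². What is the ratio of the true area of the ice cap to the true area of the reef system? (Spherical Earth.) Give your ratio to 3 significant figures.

1.99

On the plate carrée, areal scale = h·k = 1 × sec φ, so true area = apparent × cos φ.
True area of ice cap: 282000 × cos(60.8°) = 282000 × 0.4879 = 137600 km².
True area of reef system: 75000 × cos(23.1°) = 75000 × 0.9198 = 68990 km².
Ratio = 137600 / 68990 ≈ 1.99.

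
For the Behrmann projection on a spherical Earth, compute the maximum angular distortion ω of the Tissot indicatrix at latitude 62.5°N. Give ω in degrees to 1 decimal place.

The Behrmann projection is cylindrical equal-area with φ₀ = 30°. A cylindrical equal-area projection with standard parallel φ₀ has meridian scale h = cos φ / cos φ₀ and parallel scale k = cos φ₀ / cos φ (so areas are preserved, h·k = 1).
At 62.5°: h = 0.5332, k = 1.876; principal scales a = 1.876, b = 0.5332.
sin(ω/2) = (a − b)/(a + b) = 1.342/2.409 = 0.5573, so ω = 2 arcsin(0.5573) ≈ 67.7°.

67.7°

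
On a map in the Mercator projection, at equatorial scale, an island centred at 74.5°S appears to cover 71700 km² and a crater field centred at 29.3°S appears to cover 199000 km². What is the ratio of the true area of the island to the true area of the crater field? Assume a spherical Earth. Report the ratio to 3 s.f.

Since Mercator area scale is 1/cos²φ, the true area equals the apparent area multiplied by cos²φ.
True area of island: 71700 × cos²(74.5°) = 71700 × 0.07142 = 5121 km².
True area of crater field: 199000 × cos²(29.3°) = 199000 × 0.7605 = 151300 km².
Ratio = 5121 / 151300 ≈ 0.0338.

0.0338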